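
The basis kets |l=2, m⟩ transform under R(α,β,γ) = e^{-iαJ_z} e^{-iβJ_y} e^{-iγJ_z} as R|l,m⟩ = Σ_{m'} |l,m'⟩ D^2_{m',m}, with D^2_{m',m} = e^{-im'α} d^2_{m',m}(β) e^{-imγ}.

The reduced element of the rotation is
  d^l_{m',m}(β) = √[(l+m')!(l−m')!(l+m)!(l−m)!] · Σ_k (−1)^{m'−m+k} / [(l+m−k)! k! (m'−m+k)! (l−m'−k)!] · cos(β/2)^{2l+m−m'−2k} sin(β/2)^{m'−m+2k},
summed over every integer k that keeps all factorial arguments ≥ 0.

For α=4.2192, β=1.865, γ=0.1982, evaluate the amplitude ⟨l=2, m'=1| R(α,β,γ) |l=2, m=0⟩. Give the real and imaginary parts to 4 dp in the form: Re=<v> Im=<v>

Re=-0.1609 Im=0.2994

First d^2_{1,0}(β=1.8650), then the phase factors e^{-i(1)α} and e^{-i(0)γ}:
Half-angle: c=0.595828, s=0.803112. N=√(6·1·2·2)=4.898979
k∈{0,1} keeps every argument non-negative
  k=0: (−1)^1·4.8990/(2)·0.5958^3·0.8031^1 = -0.416116
  k=1: (−1)^2·4.8990/(2)·0.5958^1·0.8031^3 = +0.756006
d^2_{1,0}(1.8650) = -0.416116 +0.756006 = +0.339889
Phases: e^{-i·(1)·4.2192}=-0.473437+0.880828i, e^{-i·(0)·0.1982}=+1.000000+0.000000i ⇒ D=-0.160916+0.299384i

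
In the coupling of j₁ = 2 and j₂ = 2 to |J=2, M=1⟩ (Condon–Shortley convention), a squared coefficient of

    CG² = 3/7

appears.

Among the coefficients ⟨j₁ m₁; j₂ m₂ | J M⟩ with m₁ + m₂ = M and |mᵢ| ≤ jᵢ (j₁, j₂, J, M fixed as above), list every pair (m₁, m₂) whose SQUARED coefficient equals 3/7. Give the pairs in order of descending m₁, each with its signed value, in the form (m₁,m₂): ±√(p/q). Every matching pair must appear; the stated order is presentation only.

Admissible pairs with m₁+m₂ = M = 1: (-1,2), (0,1), (1,0), (2,-1)
  (m₁,m₂)=(2,-1): CG² = 3/7, CG = +√(3/7)   ← matches the target
  (m₁,m₂)=(1,0): CG² = 1/14, CG = −√(1/14)
  (m₁,m₂)=(0,1): CG² = 1/14, CG = −√(1/14)
  (m₁,m₂)=(-1,2): CG² = 3/7, CG = +√(3/7)   ← matches the target
Pairs with CG² = 3/7: (2,-1): +√(3/7); (-1,2): +√(3/7)

(2,-1): +√(3/7); (-1,2): +√(3/7)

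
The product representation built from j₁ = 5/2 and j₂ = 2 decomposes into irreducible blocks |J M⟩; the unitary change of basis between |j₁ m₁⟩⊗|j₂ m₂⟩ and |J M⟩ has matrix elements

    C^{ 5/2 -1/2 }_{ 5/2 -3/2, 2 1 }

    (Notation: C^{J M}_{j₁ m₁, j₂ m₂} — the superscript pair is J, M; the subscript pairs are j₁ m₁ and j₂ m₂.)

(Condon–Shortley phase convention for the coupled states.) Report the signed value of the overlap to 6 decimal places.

√[6·2!3!2!/8! · 1!4!3!1!2!3!] = √(216/35)
  +(−1)^1/∏(1,1,3,2,0,0)! = -1/12  (running -1/12)
  +(−1)^2/∏(2,0,2,1,1,1)! = 1/4  (running 1/6)
⟨..|..⟩ = √(216/35)·(1/6) = +0.414039

+0.414039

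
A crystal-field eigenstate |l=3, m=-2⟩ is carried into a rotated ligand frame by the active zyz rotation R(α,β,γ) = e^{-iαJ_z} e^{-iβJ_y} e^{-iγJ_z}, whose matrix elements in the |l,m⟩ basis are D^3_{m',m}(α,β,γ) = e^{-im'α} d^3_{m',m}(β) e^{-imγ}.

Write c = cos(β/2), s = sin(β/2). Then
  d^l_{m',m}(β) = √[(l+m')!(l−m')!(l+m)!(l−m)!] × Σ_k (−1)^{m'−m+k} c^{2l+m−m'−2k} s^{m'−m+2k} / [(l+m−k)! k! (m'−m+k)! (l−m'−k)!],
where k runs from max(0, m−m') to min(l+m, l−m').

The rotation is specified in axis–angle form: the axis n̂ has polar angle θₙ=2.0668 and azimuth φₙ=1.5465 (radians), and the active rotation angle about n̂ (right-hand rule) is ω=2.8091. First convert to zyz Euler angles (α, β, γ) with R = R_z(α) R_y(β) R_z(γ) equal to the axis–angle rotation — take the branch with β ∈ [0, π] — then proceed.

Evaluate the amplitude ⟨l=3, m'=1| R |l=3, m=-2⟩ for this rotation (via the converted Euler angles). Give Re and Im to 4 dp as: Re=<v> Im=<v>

Re=0.1056 Im=-0.2418

Axis–angle → zyz. n̂ = (sinθₙcosφₙ, sinθₙsinφₙ, cosθₙ) = (+0.021366, +0.879232, -0.475915), ω = 2.8091.
R = I cosω + sinω [n̂]ₓ + (1−cosω) n̂n̂ᵀ gives
  R = [-0.944344, +0.191882, +0.267201; -0.118796, +0.558527, -0.820935; -0.306762, -0.806987, -0.504647]
β = atan2(√(R₁₃²+R₂₃²), R₃₃) = 2.099769; α = atan2(R₂₃, R₁₃) mod 2π = 5.027059; γ = atan2(R₃₂, −R₃₁) mod 2π = 5.075651
Split into d^3_{1,-2}(β=2.0998) × two z-phases.
c=cos(2.099769/2)=0.497671, s=sin(2.099769/2)=0.867366; N=√[24·2·1·120]=75.894664
k: max(0,(-2)−(1))=0 … min(3+(-2),3−(1))=1
  k=0: (−1)^3·75.8947/(12)·0.4977^3·0.8674^3 = -0.508703
  k=1: (−1)^4·75.8947/(24)·0.4977^1·0.8674^5 = +0.772599
d^3_{1,-2}(2.0998) = -0.508703 +0.772599 = +0.263896
Attach z-rotation phases: D = e^{-i(1)(5.0271)}·(+0.263896)·e^{-i(-2)(5.0757)} = +0.105640-0.241829i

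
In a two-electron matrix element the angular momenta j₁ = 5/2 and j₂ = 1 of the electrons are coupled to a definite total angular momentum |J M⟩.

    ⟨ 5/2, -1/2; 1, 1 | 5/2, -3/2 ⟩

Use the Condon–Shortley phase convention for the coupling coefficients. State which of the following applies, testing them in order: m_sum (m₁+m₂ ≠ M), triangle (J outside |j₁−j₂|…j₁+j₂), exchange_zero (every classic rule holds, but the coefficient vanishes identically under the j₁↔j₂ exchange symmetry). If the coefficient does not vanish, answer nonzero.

m-sum: m₁+m₂ = -1/2+1 = 1/2, M = -3/2  ✗ ⇒ coefficient is 0

m_sum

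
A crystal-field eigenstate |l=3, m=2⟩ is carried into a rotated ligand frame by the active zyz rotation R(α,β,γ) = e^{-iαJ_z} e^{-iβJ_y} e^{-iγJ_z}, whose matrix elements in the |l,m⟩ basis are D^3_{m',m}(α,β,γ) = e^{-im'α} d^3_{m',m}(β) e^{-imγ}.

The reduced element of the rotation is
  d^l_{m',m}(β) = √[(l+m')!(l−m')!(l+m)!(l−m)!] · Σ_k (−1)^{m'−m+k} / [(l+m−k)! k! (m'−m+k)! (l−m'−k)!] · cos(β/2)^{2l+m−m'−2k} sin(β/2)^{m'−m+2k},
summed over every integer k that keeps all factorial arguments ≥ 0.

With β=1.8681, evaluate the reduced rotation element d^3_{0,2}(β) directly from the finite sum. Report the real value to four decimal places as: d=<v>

d^3_{0,2}(β=1.8681) via the finite sum:
Half-angle: c=0.594583, s=0.804035. N=√(6·6·120·1)=65.726707
Admissible k: 2..3 (factorial args all ≥0)
  k=2: (−1)^0·65.7267/(12)·0.5946^4·0.8040^2 = +0.442546
  k=3: (−1)^1·65.7267/(12)·0.5946^2·0.8040^4 = -0.809252
d^3_{0,2}(1.8681) = +0.442546 -0.809252 = -0.366706

d=-0.3667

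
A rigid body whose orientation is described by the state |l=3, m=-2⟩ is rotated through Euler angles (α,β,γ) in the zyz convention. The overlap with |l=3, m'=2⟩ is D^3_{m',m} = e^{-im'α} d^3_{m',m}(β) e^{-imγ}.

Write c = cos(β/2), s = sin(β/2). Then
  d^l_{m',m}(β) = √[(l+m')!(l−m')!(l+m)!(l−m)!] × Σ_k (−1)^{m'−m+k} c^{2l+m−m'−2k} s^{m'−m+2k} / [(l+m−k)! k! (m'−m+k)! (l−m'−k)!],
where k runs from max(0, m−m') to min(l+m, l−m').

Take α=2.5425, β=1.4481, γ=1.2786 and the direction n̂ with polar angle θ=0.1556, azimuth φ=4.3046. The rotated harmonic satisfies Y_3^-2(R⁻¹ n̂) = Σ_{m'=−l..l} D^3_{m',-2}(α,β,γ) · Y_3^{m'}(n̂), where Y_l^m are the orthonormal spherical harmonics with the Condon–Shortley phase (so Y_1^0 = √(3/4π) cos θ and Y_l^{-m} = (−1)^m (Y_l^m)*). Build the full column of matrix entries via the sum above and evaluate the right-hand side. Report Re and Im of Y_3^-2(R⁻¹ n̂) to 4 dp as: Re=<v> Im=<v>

Re=-0.0893 Im=0.0255

Need the full column D^3_{m',-2} for m'=−3..3 at α=2.5425, β=1.4481, γ=1.2786.
cos(β/2)=0.749129, sin(β/2)=0.662424
d^3_{-3,-2}: single k=1 term ⇒ +0.382820;  D = -0.277502-0.263711i
d^3_{-2,-2}: k∈[0..1] ⇒ +0.176742 -0.690985 = -0.514243;  D = -0.108095-0.502754i
d^3_{-1,-2}: k∈[0..1] ⇒ -0.494219 +0.772873 = +0.278654;  D = +0.105248-0.258014i
d^3_{0,-2}: k∈[0..1] ⇒ +0.756936 -0.591859 = +0.165077;  D = -0.137682+0.091072i
d^3_{1,-2}: k∈[0..1] ⇒ -0.772873 +0.302160 = -0.470713;  D = -0.470662-0.006919i
d^3_{2,-2}: k∈[0..1] ⇒ +0.540291 -0.084492 = +0.455799;  D = -0.372602-0.262527i
d^3_{3,-2}: single k=0 term ⇒ -0.234052;  D = -0.081993-0.219221i
Y_3^{m'}(θ=0.1556,φ=4.3046) and Σ D·Y over m':
  (-0.2775-0.2637i)·(+0.0015-0.0005i)  (-0.1081-0.5028i)·(-0.0166-0.0177i)  (+0.1052-0.2580i)·(-0.0771+0.1784i)  (-0.1377+0.0911i)·(+0.6931+0.0000i)  (-0.4707-0.0069i)·(+0.0771+0.1784i)  (-0.3726-0.2625i)·(-0.0166+0.0177i)  (-0.0820-0.2192i)·(-0.0015-0.0005i)
Y_3^-2(R⁻¹ n̂) = -0.089337+0.025458i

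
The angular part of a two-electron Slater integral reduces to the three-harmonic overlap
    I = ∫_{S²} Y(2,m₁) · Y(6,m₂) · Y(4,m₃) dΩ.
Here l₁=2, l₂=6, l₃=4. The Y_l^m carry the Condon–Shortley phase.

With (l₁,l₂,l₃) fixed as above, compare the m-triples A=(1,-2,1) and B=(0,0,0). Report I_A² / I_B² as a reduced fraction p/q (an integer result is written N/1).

224/225

Same 2,6,4: normalisation and zero-m 3j drop out of the ratio.
A: Δ: 4! 0! 8! / 13! → 1/6435; sum: t=1:−1/4320 = -1/4320; 3j²(2 6 4; 1 -2 1) = Δ·Π!·Σ² = 224/6435  (sign +1)
B: Δ: 4! 0! 8! / 13! → 1/6435; sum: t=2:+1/2304 = 1/2304; 3j²(2 6 4; 0 0 0) = Δ·Π!·Σ² = 5/143  (sign +1)
I_A²/I_B² = (224/6435)/(5/143) = 224/225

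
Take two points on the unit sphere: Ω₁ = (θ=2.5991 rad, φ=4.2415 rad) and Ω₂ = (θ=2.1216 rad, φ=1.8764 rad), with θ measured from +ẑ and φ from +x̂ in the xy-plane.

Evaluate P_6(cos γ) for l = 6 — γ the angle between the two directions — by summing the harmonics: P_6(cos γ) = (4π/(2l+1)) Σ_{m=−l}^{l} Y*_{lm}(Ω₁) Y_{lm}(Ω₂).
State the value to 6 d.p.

Addition theorem: P_6(cos γ) = (4π/13) Σ_m Y*_{lm}(Ω₁) Y_{lm}(Ω₂), m = −6…6:
  m=-6: (0.00869 + 0.00284j) × (0.04804 + 0.17857j) = -0.00009 + 0.00169j  (running Σ = -0.00009 + 0.00169j)
  m=-5: (0.03723 - 0.03710j) × (0.39309 + 0.01683j) = 0.01526 - 0.01396j  (running Σ = 0.01517 - 0.01227j)
  m=-4: (-0.05512 - 0.17046j) × (0.12926 - 0.35590j) = -0.06779 - 0.00242j  (running Σ = -0.05262 - 0.01469j)
  m=-3: (-0.38420 - 0.06127j) × (-0.00219 - 0.00168j) = 0.00074 + 0.00078j  (running Σ = -0.05188 - 0.01391j)
  m=-2: (-0.28350 + 0.38962j) × (0.28169 - 0.19738j) = -0.00295 + 0.16571j  (running Σ = -0.05483 + 0.15181j)
  m=-1: (0.06190 + 0.12159j) × (-0.04099 - 0.12993j) = 0.01326 - 0.01303j  (running Σ = -0.04157 + 0.13878j)
  m=0: (-0.40038 + 0.00000j) × (0.30985 + 0.00000j) = -0.12406 + 0.00000j  (running Σ = -0.16563 + 0.13878j)
  m=1: (-0.06190 + 0.12159j) × (0.04099 - 0.12993j) = 0.01326 + 0.01303j  (running Σ = -0.15237 + 0.15181j)
  m=2: (-0.28350 - 0.38962j) × (0.28169 + 0.19738j) = -0.00295 - 0.16571j  (running Σ = -0.15532 - 0.01391j)
  m=3: (0.38420 - 0.06127j) × (0.00219 - 0.00168j) = 0.00074 - 0.00078j  (running Σ = -0.15458 - 0.01469j)
  m=4: (-0.05512 + 0.17046j) × (0.12926 + 0.35590j) = -0.06779 + 0.00242j  (running Σ = -0.22238 - 0.01227j)
  m=5: (-0.03723 - 0.03710j) × (-0.39309 + 0.01683j) = 0.01526 + 0.01396j  (running Σ = -0.20712 + 0.00169j)
  m=6: (0.00869 - 0.00284j) × (0.04804 - 0.17857j) = -0.00009 - 0.00169j  (running Σ = -0.20721 - 0.00000j)
Total Σ_m = -0.20721 - 0.00000j. Multiply by 0.966644: -0.20029 - 0.00000j. P_6(cos γ) = -0.200295

-0.200295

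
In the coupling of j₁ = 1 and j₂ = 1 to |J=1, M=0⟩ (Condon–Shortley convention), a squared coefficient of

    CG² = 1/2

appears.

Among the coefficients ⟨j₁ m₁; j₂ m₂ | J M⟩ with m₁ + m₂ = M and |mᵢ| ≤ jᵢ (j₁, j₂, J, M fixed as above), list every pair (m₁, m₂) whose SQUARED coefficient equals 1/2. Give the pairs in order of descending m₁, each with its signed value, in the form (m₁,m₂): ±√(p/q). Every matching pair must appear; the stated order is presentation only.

(1,-1): +√(1/2); (-1,1): −√(1/2)

Admissible pairs with m₁+m₂ = M = 0: (-1,1), (0,0), (1,-1)
  (m₁,m₂)=(1,-1): CG² = 1/2, CG = +√(1/2)   ← matches the target
  (m₁,m₂)=(0,0): CG² = 0/1, CG = 0
  (m₁,m₂)=(-1,1): CG² = 1/2, CG = −√(1/2)   ← matches the target
Pairs with CG² = 1/2: (1,-1): +√(1/2); (-1,1): −√(1/2)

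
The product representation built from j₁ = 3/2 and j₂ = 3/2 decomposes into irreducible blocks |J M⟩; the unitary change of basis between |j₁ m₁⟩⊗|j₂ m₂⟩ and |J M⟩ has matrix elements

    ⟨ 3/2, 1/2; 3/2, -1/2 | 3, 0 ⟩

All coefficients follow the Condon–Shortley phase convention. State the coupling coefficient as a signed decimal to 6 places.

triangle: 0!×3!×3!/7! = 36/5040
(j±m)!: 2!×1!×1!×2!×3!×3! = 144
prefactor² = (2J+1)×Δ×N² = 36/5
  k=0: +1/(0!×0!×1!×1!×2!×2!) = 1/4
Σ = 1/4  ⇒  CG² = 36/5×(1/4)² = 9/20
CG = +√(9/20) = +0.670820

+0.670820  (= +√(9/20))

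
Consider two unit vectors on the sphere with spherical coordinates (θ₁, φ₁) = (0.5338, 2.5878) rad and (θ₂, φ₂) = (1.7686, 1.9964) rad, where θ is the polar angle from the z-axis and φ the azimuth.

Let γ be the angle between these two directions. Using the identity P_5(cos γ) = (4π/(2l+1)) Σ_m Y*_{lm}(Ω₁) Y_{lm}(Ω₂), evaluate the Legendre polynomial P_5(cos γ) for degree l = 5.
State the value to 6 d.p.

Term-by-term m-sum for l=5 (normalisation 4π/11 = 1.142397):
  m=-5: (0.01474 + 0.00576j) × (-0.35698 + 0.22243j) = -0.00654 + 0.00122j  (running Σ = -0.00654 + 0.00122j)
  m=-4: (-0.05087 - 0.06770j) × (0.03499 + 0.26428j) = 0.01611 - 0.01581j  (running Σ = 0.00957 - 0.01459j)
  m=-3: (0.02337 + 0.25732j) × (-0.20363 - 0.06165j) = 0.01110 - 0.05384j  (running Σ = 0.02067 - 0.06843j)
  m=-2: (0.20646 - 0.41338j) × (-0.18658 + 0.21291j) = 0.04949 + 0.12109j  (running Σ = 0.07016 + 0.05266j)
  m=-1: (-0.29920 + 0.18501j) × (-0.06362 - 0.14034j) = 0.04500 + 0.03022j  (running Σ = 0.11516 + 0.08288j)
  m=0: (-0.22907 + 0.00000j) × (-0.28477 + 0.00000j) = 0.06523 + 0.00000j  (running Σ = 0.18039 + 0.08288j)
  m=1: (0.29920 + 0.18501j) × (0.06362 - 0.14034j) = 0.04500 - 0.03022j  (running Σ = 0.22539 + 0.05266j)
  m=2: (0.20646 + 0.41338j) × (-0.18658 - 0.21291j) = 0.04949 - 0.12109j  (running Σ = 0.27488 - 0.06843j)
  m=3: (-0.02337 + 0.25732j) × (0.20363 - 0.06165j) = 0.01110 + 0.05384j  (running Σ = 0.28598 - 0.01459j)
  m=4: (-0.05087 + 0.06770j) × (0.03499 - 0.26428j) = 0.01611 + 0.01581j  (running Σ = 0.30210 + 0.00122j)
  m=5: (-0.01474 + 0.00576j) × (0.35698 + 0.22243j) = -0.00654 - 0.00122j  (running Σ = 0.29555 - 0.00000j)
Total Σ_m = 0.29555 - 0.00000j. Multiply by 1.142397: 0.33764 - 0.00000j. P_5(cos γ) = 0.337639

0.337639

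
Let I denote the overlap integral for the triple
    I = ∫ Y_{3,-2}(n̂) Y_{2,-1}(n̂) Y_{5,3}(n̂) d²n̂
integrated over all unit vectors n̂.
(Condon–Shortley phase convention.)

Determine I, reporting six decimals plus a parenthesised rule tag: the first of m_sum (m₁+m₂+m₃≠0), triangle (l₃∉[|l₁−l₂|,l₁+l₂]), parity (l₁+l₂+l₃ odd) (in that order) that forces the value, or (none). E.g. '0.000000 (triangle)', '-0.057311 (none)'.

Rules hold: Σm=0, L=10 even, 1≤5≤5.
N = 7·5·11 = 385
Δ = 0!·6!·4!/11! = 1/2310
Racah Σ t=0..0: t=0:+1/144 = 1/144
⇒ 3j(3 2 5; 0 0 0)² = 10/231, sgn -1
Racah Σ t=0..0: t=0:+1/720 = 1/720
⇒ 3j(3 2 5; -2 -1 3)² = 8/165, sgn +1
4πI² = N·(3j₀)²·(3jₘ)² = 80/99
I = -1·√(0.808081/4π) = -0.25358436
No selection rule forces the value: the integral is nonzero (none).

-0.253584 (none)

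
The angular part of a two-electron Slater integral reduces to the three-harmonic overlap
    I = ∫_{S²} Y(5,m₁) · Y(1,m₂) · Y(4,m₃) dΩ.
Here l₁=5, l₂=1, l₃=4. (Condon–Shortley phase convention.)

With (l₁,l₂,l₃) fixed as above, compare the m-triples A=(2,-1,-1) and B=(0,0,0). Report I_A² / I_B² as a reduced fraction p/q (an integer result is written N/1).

Same 5,1,4: normalisation and zero-m 3j drop out of the ratio.
A: Δ: 2! 8! 0! / 11! → 1/495; sum: t=0:+1/1440 = 1/1440; 3j²(5 1 4; 2 -1 -1) = Δ·Π!·Σ² = 7/165  (sign -1)
B: Δ: 2! 8! 0! / 11! → 1/495; sum: t=1:−1/576 = -1/576; 3j²(5 1 4; 0 0 0) = Δ·Π!·Σ² = 5/99  (sign -1)
I_A²/I_B² = (7/165)/(5/99) = 21/25

21/25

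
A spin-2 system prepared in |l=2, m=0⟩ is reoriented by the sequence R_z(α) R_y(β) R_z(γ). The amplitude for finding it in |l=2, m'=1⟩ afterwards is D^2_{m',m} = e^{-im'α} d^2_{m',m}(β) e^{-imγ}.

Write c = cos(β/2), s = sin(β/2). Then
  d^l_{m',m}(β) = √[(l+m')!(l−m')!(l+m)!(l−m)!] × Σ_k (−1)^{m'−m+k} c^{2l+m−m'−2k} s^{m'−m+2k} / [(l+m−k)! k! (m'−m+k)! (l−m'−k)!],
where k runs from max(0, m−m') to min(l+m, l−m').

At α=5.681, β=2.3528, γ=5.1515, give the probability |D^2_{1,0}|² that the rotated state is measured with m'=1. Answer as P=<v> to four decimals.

P=0.3750

D^2_{1,0}(5.6810,2.3528,5.1515) = e^{-i·1·5.6810}·d^2_{1,0}(2.3528)·e^{-i·0·5.1515}. Compute d first:
With c≡cos(β/2)=0.384251 and s≡sin(β/2)=0.923229, N=[6·1·2·2]^{1/2}=4.898979
The bounds max(0,m−m')=0 and min(l+m,l−m')=1 give 2 terms
  k=0: (−1)^1·4.8990/(2)·0.3843^3·0.9232^1 = -0.128301
  k=1: (−1)^2·4.8990/(2)·0.3843^1·0.9232^3 = +0.740659
d^2_{1,0}(2.3528) = -0.128301 +0.740659 = +0.612358
|D^2_{1,0}|² = |d^2_{1,0}(β)|² = (+0.612358)² = 0.374983 (the z-rotation phases have unit modulus)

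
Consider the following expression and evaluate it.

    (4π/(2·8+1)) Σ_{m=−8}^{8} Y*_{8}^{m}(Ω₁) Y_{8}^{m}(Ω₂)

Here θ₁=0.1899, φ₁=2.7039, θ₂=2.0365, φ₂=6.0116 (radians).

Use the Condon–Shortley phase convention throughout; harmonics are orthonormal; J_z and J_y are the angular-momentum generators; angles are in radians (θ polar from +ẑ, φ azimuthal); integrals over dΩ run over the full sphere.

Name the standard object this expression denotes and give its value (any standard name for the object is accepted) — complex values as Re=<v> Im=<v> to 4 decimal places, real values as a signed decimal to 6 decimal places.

This sum is the spherical-harmonic addition theorem: it equals the Legendre polynomial P_l(cos γ) of the angle γ between the two directions.
Summing Y*_{l m}(θ₁,φ₁)·Y_{l m}(θ₂,φ₂) over m ∈ [−8, 8]; prefactor 4π/(2·8+1) = 0.739198:
  term(m=-8) = (0.000000, -0.000000)   from Y*(Ω₁)=(-0.000001, 0.000000), Y(Ω₂)=(-0.118554, 0.172591)
  term(m=-7) = (0.000003, -0.000007)   from Y*(Ω₁)=(0.000017, 0.000001), Y(Ω₂)=(0.136518, -0.398174)
  term(m=-6) = (0.000048, -0.000075)   from Y*(Ω₁)=(-0.000199, -0.000113), Y(Ω₂)=(-0.022757, 0.387139)
  term(m=-5) = (0.000008, -0.000008)   from Y*(Ω₁)=(0.001271, 0.001789), Y(Ω₂)=(-0.001086, -0.005023)
  term(m=-4) = (-0.004243, 0.003323)   from Y*(Ω₁)=(-0.002797, -0.015371), Y(Ω₂)=(-0.160651, -0.305254)
  term(m=-3) = (-0.013225, 0.007196)   from Y*(Ω₁)=(-0.020875, 0.079196), Y(Ω₂)=(0.126116, 0.133747)
  term(m=-2) = (0.073871, -0.025486)   from Y*(Ω₁)=(0.192077, -0.230177), Y(Ω₂)=(0.223145, 0.134724)
  term(m=-1) = (0.158415, -0.026559)   from Y*(Ω₁)=(-0.603338, 0.282341), Y(Ω₂)=(-0.232293, -0.064686)
  term(m=+0) = (-0.119077, 0.000000)   from Y*(Ω₁)=(0.521237, -0.000000), Y(Ω₂)=(-0.228452, 0.000000)
  term(m=+1) = (0.158415, 0.026559)   from Y*(Ω₁)=(0.603338, 0.282341), Y(Ω₂)=(0.232293, -0.064686)
  term(m=+2) = (0.073871, 0.025486)   from Y*(Ω₁)=(0.192077, 0.230177), Y(Ω₂)=(0.223145, -0.134724)
  term(m=+3) = (-0.013225, -0.007196)   from Y*(Ω₁)=(0.020875, 0.079196), Y(Ω₂)=(-0.126116, 0.133747)
  term(m=+4) = (-0.004243, -0.003323)   from Y*(Ω₁)=(-0.002797, 0.015371), Y(Ω₂)=(-0.160651, 0.305254)
  term(m=+5) = (0.000008, 0.000008)   from Y*(Ω₁)=(-0.001271, 0.001789), Y(Ω₂)=(0.001086, -0.005023)
  term(m=+6) = (0.000048, 0.000075)   from Y*(Ω₁)=(-0.000199, 0.000113), Y(Ω₂)=(-0.022757, -0.387139)
  term(m=+7) = (0.000003, 0.000007)   from Y*(Ω₁)=(-0.000017, 0.000001), Y(Ω₂)=(-0.136518, -0.398174)
  term(m=+8) = (0.000000, 0.000000)   from Y*(Ω₁)=(-0.000001, -0.000000), Y(Ω₂)=(-0.118554, -0.172591)
Σ over m = (0.310677, 0.000000); ×(4π/17) → (0.229652, 0.000000). Real part: 0.229652

Legendre polynomial (addition theorem), +0.229652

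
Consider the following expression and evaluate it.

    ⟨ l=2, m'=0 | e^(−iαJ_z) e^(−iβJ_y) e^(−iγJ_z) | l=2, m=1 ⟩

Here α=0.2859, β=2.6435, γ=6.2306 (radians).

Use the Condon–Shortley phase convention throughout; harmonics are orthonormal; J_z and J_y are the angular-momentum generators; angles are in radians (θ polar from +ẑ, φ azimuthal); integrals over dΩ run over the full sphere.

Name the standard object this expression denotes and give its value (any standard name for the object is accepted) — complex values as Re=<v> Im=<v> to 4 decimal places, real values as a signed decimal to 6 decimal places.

This is a Wigner D-matrix element — the rotation-matrix element ⟨l m'| R(α,β,γ) |l m⟩ in the angular-momentum basis.
D^2_{0,1}(0.2859,2.6435,6.2306) = e^{-i·0·0.2859}·d^2_{0,1}(2.6435)·e^{-i·1·6.2306}. Compute d first:
c=cos(2.643500/2)=0.246480, s=sin(2.643500/2)=0.969148; N=√[2·2·6·1]=4.898979
Admissible k: 1..2 (factorial args all ≥0)
  k=1: (−1)^0·4.8990/(2)·0.2465^3·0.9691^1 = +0.035548
  k=2: (−1)^1·4.8990/(2)·0.2465^1·0.9691^3 = -0.549575
d^2_{0,1}(2.6435) = +0.035548 -0.549575 = -0.514028
Attach z-rotation phases: D = e^{-i(0)(0.2859)}·(-0.514028)·e^{-i(1)(6.2306)} = -0.513317-0.027018i

Wigner D-matrix element, Re=-0.5133 Im=-0.0270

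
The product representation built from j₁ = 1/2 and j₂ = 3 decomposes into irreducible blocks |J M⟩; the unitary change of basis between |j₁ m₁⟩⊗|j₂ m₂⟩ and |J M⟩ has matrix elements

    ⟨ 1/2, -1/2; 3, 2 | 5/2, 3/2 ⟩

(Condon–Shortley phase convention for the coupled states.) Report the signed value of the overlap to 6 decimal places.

√[6·1!0!5!/7! · 0!1!5!1!4!1!] = √(2880/7)
  +(−1)^1/∏(1,0,0,4,0,1)! = -1/24  (running -1/24)
⟨..|..⟩ = √(2880/7)·(-1/24) = -0.845154

-0.845154  (= −√(5/7))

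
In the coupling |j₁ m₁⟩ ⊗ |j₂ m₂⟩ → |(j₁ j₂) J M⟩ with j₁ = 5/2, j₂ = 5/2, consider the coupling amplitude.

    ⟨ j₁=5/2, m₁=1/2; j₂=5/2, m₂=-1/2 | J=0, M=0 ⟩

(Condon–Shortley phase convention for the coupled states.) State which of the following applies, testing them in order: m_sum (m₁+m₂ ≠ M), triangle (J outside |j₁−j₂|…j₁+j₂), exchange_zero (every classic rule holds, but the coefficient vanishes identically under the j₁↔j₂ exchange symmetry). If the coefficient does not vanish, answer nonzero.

m-sum: m₁+m₂ = 1/2+(-1/2) = 0, M = 0  ✓
triangle: |j₁−j₂| = 0 ≤ J = 0 ≤ j₁+j₂ = 5  ✓
exchange: j₁≠j₂ or m₁≠m₂ — the exchange symmetry imposes no constraint here
value check: CG = +√(1/6) = +0.408248 ≠ 0

nonzero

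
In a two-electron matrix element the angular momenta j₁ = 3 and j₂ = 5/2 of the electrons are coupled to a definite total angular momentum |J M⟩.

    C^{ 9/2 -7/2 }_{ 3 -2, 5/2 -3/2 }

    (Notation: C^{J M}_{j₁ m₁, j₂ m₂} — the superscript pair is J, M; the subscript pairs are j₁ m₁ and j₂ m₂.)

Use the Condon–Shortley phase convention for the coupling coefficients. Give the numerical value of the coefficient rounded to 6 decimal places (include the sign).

j₁+j₂−J=1  J+j₁−j₂=5  J−j₁+j₂=4  j₁+j₂+J+1=11
(j₁±m₁, j₂±m₂, J±M) = (1,5,1,4,1,8)
P² = 921600/11
sum k=0..1:
  [0] +1/720 = 1/720
  [1] −1/576 = -1/576
S = -1/2880
C² = P²·S² = 1/99 ; C = -0.100504

−√(1/99) ≈ -0.100504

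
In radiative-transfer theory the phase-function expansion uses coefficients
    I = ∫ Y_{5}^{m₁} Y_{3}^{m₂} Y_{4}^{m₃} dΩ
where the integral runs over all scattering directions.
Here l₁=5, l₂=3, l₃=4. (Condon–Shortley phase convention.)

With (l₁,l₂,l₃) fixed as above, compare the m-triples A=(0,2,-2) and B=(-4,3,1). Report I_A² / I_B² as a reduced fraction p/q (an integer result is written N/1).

160/189

l's match ⇒ only the (l;m) 3-j factors differ between A and B.
A: triangle coeff Δ(5,3,4) = 1/180180; Σ_t [3,4]: t=3:−1/576 t=4:+1/2880 = -1/720; (3j)²=80/3003 [(5 3 4; 0 2 -2)], sign=-1
B: triangle coeff Δ(5,3,4) = 1/180180; Σ_t [4,4]: t=4:+1/5760 = 1/5760; (3j)²=9/286 [(5 3 4; -4 3 1)], sign=-1
I_A²/I_B² = (80/3003)/(9/286) = 160/189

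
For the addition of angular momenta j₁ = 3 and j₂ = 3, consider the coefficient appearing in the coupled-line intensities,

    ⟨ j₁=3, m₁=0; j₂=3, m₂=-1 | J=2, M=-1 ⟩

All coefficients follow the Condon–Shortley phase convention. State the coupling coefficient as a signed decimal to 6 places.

√[5·4!2!2!/9! · 3!3!2!4!1!3!] = √(96/7)
  +(−1)^1/∏(1,3,2,1,0,1)! = -1/12  (running -1/12)
  +(−1)^2/∏(2,2,1,0,1,2)! = 1/8  (running 1/24)
⟨..|..⟩ = √(96/7)·(1/24) = +0.154303

+0.154303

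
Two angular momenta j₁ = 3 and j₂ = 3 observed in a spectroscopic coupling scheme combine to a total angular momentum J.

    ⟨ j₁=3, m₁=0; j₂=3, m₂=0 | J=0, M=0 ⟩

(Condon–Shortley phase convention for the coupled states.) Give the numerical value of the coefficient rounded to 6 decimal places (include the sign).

triangle: 6!·0!·0!/7! = 720/5040
(j±m)!: 3!·3!·3!·3!·0!·0! = 1296
prefactor² = (2J+1)·Δ·N² = 1296/7
  k=3: −1/(3!·3!·0!·0!·0!·0!) = -1/36
Σ = -1/36  ⇒  CG² = 1296/7·(-1/36)² = 1/7
CG = −√(1/7) = -0.377964

−√(1/7) ≈ -0.377964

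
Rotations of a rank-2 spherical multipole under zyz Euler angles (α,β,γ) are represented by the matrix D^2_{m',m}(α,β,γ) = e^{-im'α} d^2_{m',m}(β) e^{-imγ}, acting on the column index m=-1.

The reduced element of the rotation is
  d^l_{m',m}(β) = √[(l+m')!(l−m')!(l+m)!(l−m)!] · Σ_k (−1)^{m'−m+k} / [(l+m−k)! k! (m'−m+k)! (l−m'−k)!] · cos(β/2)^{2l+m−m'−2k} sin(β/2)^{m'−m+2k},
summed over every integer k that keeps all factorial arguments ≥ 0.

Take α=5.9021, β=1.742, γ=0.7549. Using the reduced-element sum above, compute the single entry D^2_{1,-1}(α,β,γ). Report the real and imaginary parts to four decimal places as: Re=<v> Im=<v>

Re=0.1625 Im=0.3499

Split into d^2_{1,-1}(β=1.7420) × two z-phases.
With c≡cos(β/2)=0.644062 and s≡sin(β/2)=0.764973, N=[6·1·1·6]^{1/2}=6.000000
k∈{0,1} keeps every argument non-negative
  k=0: (−1)^2·6.0000/(2)·0.6441^2·0.7650^2 = +0.728231
  k=1: (−1)^3·6.0000/(6)·0.6441^0·0.7650^4 = -0.342441
d^2_{1,-1}(1.7420) = +0.728231 -0.342441 = +0.385790
Attach z-rotation phases: D = e^{-i(1)(5.9021)}·(+0.385790)·e^{-i(-1)(0.7549)} = +0.162510+0.349892i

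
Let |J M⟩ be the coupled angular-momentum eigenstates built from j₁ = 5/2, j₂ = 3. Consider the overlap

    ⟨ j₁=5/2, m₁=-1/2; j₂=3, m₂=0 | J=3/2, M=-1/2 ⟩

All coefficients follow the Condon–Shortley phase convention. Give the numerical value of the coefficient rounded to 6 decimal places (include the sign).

j₁+j₂−J=4  J+j₁−j₂=1  J−j₁+j₂=2  j₁+j₂+J+1=8
(j₁±m₁, j₂±m₂, J±M) = (2,3,3,3,1,2)
P² = 144/35
sum k=2..3:
  [2] +1/4 = 1/4
  [3] −1/12 = -1/12
S = 1/6
C² = P²·S² = 4/35 ; C = +0.338062

+0.338062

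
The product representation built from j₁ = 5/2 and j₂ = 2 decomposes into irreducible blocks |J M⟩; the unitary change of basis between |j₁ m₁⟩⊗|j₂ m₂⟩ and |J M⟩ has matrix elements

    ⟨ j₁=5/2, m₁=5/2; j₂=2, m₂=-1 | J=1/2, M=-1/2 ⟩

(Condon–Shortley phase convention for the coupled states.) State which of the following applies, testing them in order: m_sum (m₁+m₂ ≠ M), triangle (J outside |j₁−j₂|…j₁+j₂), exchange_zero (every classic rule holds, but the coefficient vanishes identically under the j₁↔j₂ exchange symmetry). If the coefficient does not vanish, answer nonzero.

m_sum

m-sum: m₁+m₂ = 5/2+(-1) = 3/2, M = -1/2  ✗ ⇒ coefficient is 0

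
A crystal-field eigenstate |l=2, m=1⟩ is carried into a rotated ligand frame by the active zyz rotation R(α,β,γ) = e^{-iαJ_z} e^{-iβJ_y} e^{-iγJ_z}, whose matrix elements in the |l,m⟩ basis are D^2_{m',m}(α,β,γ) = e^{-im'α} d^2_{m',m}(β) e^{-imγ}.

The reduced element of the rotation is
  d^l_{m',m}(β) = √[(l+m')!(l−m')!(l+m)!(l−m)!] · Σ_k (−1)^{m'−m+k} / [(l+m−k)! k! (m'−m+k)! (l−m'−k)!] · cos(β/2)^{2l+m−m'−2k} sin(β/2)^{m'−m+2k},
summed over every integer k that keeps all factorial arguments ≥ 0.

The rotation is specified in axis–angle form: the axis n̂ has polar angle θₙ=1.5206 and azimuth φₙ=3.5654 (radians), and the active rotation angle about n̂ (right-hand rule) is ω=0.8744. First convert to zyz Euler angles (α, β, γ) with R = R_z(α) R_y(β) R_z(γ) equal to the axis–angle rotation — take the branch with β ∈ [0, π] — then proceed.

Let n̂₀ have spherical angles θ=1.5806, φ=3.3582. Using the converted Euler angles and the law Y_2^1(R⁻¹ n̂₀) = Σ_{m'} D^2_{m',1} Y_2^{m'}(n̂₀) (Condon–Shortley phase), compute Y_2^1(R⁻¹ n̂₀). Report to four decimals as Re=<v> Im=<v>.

Re=0.1248 Im=0.0310

Axis–angle → zyz. n̂ = (sinθₙcosφₙ, sinθₙsinφₙ, cosθₙ) = (-0.910382, -0.410716, +0.050175), ω = 0.8744.
R = I cosω + sinω [n̂]ₓ + (1−cosω) n̂n̂ᵀ gives
  R = [+0.938616, +0.095570, -0.331462; +0.172554, +0.701939, +0.691019; +0.298707, -0.705796, +0.642360]
β = atan2(√(R₁₃²+R₂₃²), R₃₃) = 0.873223; α = atan2(R₂₃, R₁₃) mod 2π = 2.018050; γ = atan2(R₃₂, −R₃₁) mod 2π = 4.312027
Need the full column D^2_{m',1} for m'=−2..2 at α=2.0180, β=0.8732, γ=4.3120.
cos(β/2)=0.906190, sin(β/2)=0.422871
d^2_{-2,1}: single k=3 term ⇒ +0.137048;  D = +0.131864-0.037337i
d^2_{-1,1}: k∈[2..3] ⇒ +0.440530 -0.031977 = +0.408554;  D = -0.270370-0.306294i
d^2_{0,1}: k∈[1..2] ⇒ +0.770799 -0.167849 = +0.602950;  D = -0.235001+0.555269i
d^2_{1,1}: k∈[0..1] ⇒ +0.674337 -0.440530 = +0.233806;  D = +0.233549-0.010960i
d^2_{2,1}: single k=0 term ⇒ -0.629355;  D = +0.298490+0.554068i
Y_2^{m'}(θ=1.5806,φ=3.3582) and Σ D·Y over m':
  (+0.1319-0.0373i)·(+0.3506-0.1621i)  (-0.2704-0.3063i)·(+0.0074-0.0016i)  (-0.2350+0.5553i)·(-0.3153+0.0000i)  (+0.2335-0.0110i)·(-0.0074-0.0016i)  (+0.2985+0.5541i)·(+0.3506+0.1621i)
Y_2^1(R⁻¹ n̂) = +0.124826+0.030959i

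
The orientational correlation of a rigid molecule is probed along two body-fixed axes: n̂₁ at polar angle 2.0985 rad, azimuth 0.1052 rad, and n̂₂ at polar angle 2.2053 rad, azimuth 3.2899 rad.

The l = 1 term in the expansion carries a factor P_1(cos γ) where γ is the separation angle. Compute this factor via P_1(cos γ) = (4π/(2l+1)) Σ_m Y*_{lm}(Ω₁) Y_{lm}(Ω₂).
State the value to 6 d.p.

-0.396668

Addition theorem: P_1(cos γ) = (4π/3) Σ_m Y*_{lm}(Ω₁) Y_{lm}(Ω₂), m = −1…1:
  m=-1: Y*=0.29684 + 0.03134j  Y=-0.27519 + 0.04112j  product -0.08298 + 0.00358j
  m=+0: Y*=-0.24604 + 0.00000j  Y=-0.28963 + 0.00000j  product 0.07126 + 0.00000j
  m=+1: Y*=-0.29684 + 0.03134j  Y=0.27519 + 0.04112j  product -0.08298 - 0.00358j
Σ over m = -0.09470 + 0.00000j; ×(4π/3) → -0.39667 + 0.00000j. Real part: -0.396668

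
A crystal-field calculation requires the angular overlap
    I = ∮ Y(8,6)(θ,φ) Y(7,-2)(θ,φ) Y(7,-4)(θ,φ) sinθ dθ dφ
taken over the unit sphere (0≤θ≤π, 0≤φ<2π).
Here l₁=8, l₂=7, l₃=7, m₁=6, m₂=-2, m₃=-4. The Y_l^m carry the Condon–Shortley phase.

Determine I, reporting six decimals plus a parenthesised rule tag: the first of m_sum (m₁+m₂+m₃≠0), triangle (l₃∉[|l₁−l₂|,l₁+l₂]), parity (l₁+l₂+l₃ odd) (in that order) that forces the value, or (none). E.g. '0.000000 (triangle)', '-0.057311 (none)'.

-0.077114 (none)

Checks pass: Σm=0; 22 even; l₃=7∈[1,15].
(2·8+1)(2·7+1)(2·7+1) = 3825
Δ: 8! 8! 6! / 23! → 1/22086194130
sum: t=1:−1/18289152000 t=2:+1/248832000 t=3:−1/24883200 t=4:+1/11943936 t=5:−1/24883200 t=6:+1/248832000 t=7:−1/18289152000 = 11/975421440
3j²(8 7 7; 0 0 0) = Δ·Π!·Σ² = 1750/289731  (sign -1)
sum: t=0:+1/6967296000 t=1:−1/1219276800 t=2:+1/2090188800 = -29/146313216000
3j²(8 7 7; 6 -2 -4) = Δ·Π!·Σ² = 841/260015  (sign +1)
combine: 4πI² = 3825·1750/289731·841/260015 = 3153750/42204149
take √, sign -1: I = -0.07711363
No selection rule forces the value: the integral is nonzero (none).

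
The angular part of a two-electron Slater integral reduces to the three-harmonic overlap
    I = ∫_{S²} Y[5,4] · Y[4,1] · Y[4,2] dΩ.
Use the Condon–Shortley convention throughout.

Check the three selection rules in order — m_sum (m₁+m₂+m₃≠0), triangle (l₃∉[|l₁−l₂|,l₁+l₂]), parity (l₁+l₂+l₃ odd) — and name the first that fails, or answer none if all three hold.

Σmᵢ = 7  ✗
l₃∈[|l₁−l₂|,l₁+l₂]=[1,9], have l₃=4
Σlᵢ = 13 ⇒ odd

m_sum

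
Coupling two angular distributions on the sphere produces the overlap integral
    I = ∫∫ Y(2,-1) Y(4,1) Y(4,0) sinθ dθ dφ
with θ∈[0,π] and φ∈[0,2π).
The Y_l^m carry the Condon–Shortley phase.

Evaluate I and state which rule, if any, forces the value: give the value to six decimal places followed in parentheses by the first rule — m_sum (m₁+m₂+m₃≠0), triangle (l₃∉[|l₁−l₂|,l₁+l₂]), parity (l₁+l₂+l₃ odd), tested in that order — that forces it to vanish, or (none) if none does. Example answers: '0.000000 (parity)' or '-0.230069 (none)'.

Checks pass: Σm=0; 10 even; l₃=4∈[2,6].
(2·2+1)(2·4+1)(2·4+1) = 405
Δ: 2! 2! 6! / 11! → 1/13860
sum: t=0:+1/192 t=1:−1/36 t=2:+1/192 = -5/288
3j²(2 4 4; 0 0 0) = Δ·Π!·Σ² = 20/693  (sign -1)
sum: t=1:−1/96 t=2:+1/72 = 1/288
3j²(2 4 4; -1 1 0) = Δ·Π!·Σ² = 1/462  (sign +1)
combine: 4πI² = 405·20/693·1/462 = 150/5929
take √, sign -1: I = -0.04486937
No selection rule forces the value: the integral is nonzero (none).

-0.044869 (none)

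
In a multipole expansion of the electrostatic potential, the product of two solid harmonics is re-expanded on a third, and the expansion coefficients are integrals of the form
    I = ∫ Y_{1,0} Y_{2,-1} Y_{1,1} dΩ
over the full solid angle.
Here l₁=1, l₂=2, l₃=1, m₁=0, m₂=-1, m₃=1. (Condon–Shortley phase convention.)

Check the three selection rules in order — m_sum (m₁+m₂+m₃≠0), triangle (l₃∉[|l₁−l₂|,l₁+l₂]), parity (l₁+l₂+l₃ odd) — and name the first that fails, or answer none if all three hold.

none

azimuthal sum: 0 − 1 + 1 = 0  ✓
1 ≤ 1 ≤ 3 (triangle on l)  ✓
L = 1 + 2 + 1 = 4 (even)  ✓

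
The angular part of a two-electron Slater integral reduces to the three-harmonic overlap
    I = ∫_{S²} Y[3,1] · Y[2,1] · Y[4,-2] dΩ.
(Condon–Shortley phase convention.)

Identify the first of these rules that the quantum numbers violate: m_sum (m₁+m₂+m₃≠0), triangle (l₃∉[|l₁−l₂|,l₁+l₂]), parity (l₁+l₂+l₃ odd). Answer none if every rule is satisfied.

parity

azimuthal sum: 1 + 1 − 2 = 0  ✓
1 ≤ 4 ≤ 5 (triangle on l)  ✓
L = 3 + 2 + 4 = 9 (odd)  ✗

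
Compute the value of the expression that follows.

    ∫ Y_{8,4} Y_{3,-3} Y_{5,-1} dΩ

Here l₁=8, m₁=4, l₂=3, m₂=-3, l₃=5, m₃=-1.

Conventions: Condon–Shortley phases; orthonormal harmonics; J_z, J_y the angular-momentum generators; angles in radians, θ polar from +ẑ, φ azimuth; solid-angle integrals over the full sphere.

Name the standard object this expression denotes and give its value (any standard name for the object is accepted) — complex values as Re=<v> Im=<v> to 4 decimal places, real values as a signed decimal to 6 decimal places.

Gaunt coefficient, +0.127619

This is a Gaunt coefficient — the integral of a triple product of spherical harmonics over the sphere.
Checks pass: Σm=0; 16 even; l₃=5∈[5,11].
(2·8+1)(2·3+1)(2·5+1) = 1309
Δ: 6! 10! 0! / 17! → 1/136136
sum: t=3:−1/518400 = -1/518400
3j²(8 3 5; 0 0 0) = Δ·Π!·Σ² = 56/2431  (sign +1)
sum: t=0:+1/12441600 = 1/12441600
3j²(8 3 5; 4 -3 -1) = Δ·Π!·Σ² = 3/442  (sign +1)
combine: 4πI² = 1309·56/2431·3/442 = 588/2873
take √, sign +1: I = 0.12761917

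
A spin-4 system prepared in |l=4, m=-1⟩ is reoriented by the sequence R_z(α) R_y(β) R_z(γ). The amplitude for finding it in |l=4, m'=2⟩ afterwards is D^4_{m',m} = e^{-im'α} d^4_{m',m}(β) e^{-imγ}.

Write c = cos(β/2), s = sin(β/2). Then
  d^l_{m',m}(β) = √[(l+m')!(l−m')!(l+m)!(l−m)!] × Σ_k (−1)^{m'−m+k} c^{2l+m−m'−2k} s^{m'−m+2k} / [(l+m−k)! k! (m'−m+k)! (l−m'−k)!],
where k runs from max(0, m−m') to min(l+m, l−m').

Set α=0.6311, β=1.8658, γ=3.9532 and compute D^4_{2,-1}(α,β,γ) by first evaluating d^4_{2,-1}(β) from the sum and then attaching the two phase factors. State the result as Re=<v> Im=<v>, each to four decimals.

Re=-0.3639 Im=0.1761

D^4_{2,-1}(0.6311,1.8658,3.9532) = e^{-i·2·0.6311}·d^4_{2,-1}(1.8658)·e^{-i·-1·3.9532}. Compute d first:
With c≡cos(β/2)=0.595507 and s≡sin(β/2)=0.803350, N=[720·2·6·120]^{1/2}=1018.233765
k: max(0,(-1)−(2))=0 … min(4+(-1),4−(2))=2
  k=0: (−1)^3·1018.2338/(72)·0.5955^5·0.8034^3 = -0.549115
  k=1: (−1)^4·1018.2338/(48)·0.5955^3·0.8034^5 = +1.498964
  k=2: (−1)^5·1018.2338/(240)·0.5955^1·0.8034^7 = -0.545579
d^4_{2,-1}(1.8658) = -0.549115 +1.498964 -0.545579 = +0.404270
D = (+0.303722-0.952761i)·(+0.404270)·(-0.688333-0.725395i) = -0.363919+0.176059i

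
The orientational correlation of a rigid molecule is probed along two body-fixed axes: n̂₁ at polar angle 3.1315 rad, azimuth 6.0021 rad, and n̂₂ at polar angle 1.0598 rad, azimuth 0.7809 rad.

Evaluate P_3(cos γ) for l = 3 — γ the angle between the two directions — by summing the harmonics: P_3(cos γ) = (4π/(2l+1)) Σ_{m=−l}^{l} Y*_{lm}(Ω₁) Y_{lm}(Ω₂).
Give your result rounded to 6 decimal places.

Expand P_3 via completeness: Σ_{m} conj(Y_{3,m}) at Ω₁ times Y_{3,m} at Ω₂ —
  m=-3: Y*=+0.000000-0.000000i  Y=-0.193129-0.198413i  product -0.000000+0.000000i
  m=-2: Y*=-0.000088+0.000055i  Y=+0.003421-0.380248i  product +0.000021+0.000034i
  m=-1: Y*=+0.012533-0.003619i  Y=+0.039211-0.038859i  product +0.000351-0.000629i
  m=+0: Y*=-0.746125-0.000000i  Y=-0.329262+0.000000i  product +0.245670+0.000000i
  m=+1: Y*=-0.012533-0.003619i  Y=-0.039211-0.038859i  product +0.000351+0.000629i
  m=+2: Y*=-0.000088-0.000055i  Y=+0.003421+0.380248i  product +0.000021-0.000034i
  m=+3: Y*=-0.000000-0.000000i  Y=+0.193129-0.198413i  product -0.000000-0.000000i
Σ over m = +0.246413-0.000000i; ×(4π/7) → +0.442360-0.000000i. Real part: 0.442360

0.442360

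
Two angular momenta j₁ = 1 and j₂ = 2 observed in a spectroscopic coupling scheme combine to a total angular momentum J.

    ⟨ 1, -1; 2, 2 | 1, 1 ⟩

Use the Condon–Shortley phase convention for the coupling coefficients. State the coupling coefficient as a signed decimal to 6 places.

+√(3/5) = +0.774597

triangle: 2!*0!*2!/5! = 4/120
(j±m)!: 0!*2!*4!*0!*2!*0! = 96
prefactor² = (2J+1)*Δ*N² = 48/5
  k=2: +1/(2!*0!*0!*2!*0!*0!) = 1/4
Σ = 1/4  ⇒  CG² = 48/5*(1/4)² = 3/5
CG = +√(3/5) = +0.774597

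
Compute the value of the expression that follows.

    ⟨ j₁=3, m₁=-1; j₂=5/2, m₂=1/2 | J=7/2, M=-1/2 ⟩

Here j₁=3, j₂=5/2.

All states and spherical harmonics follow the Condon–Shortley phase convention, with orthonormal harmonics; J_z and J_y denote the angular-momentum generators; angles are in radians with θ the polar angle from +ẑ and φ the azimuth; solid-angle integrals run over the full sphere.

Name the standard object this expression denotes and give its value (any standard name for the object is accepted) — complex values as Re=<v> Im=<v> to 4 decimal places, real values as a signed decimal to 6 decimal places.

This is a Clebsch–Gordan (vector-coupling) coefficient.
triangle: 2!×4!×3!/10! = 288/3628800
(j±m)!: 2!×4!×3!×2!×3!×4! = 82944
prefactor² = (2J+1)×Δ×N² = 9216/175
  k=0: +1/(0!×2!×4!×3!×0!×0!) = 1/288
  k=1: −1/(1!×1!×3!×2!×1!×1!) = -1/12
  k=2: +1/(2!×0!×2!×1!×2!×2!) = 1/16
Σ = -5/288  ⇒  CG² = 9216/175×(-5/288)² = 1/63
CG = −√(1/63) = -0.125988

Clebsch–Gordan coefficient, −√(1/63) ≈ -0.125988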